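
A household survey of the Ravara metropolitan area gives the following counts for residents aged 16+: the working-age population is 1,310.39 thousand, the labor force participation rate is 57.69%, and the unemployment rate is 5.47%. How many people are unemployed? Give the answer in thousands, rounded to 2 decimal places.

Labor force = 0.5769 × 1,310.39 = 755.96 thousand.
Unemployed = 0.0547 × 755.96 ≈ 41.35 thousand.

About 41.35 thousand are unemployed.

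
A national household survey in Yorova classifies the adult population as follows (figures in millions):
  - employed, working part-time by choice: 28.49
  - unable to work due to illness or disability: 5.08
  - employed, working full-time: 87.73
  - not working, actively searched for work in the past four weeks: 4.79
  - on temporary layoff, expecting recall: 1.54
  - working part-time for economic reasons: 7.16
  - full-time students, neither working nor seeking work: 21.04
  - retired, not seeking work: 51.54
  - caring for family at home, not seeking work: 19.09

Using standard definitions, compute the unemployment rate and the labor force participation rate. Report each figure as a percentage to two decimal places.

Employed = 28.49 + 87.73 + 7.16 = 123.38 million (anyone who worked, including part-time for economic reasons, counts as employed).
Unemployed = 4.79 + 1.54 = 6.33 million (jobless and actively searching, or on temporary layoff).
Labor force = 123.38 + 6.33 = 129.71 million.
Not in labor force = 5.08 + 21.04 + 51.54 + 19.09 = 96.75 million (those not working and not actively searching are outside the labor force).
Civilian working-age population = 129.71 + 96.75 = 226.46 million.
Unemployment rate = 6.33 / 129.71 = 4.88%.
Labor force participation rate = 129.71 / 226.46 = 57.28%.

Unemployment rate ≈ 4.88%; labor force participation rate ≈ 57.28%.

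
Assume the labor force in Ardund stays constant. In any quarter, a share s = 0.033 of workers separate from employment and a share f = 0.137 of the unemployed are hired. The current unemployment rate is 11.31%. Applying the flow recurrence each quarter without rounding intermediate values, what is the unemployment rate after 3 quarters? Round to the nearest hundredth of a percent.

Unemployment rate after three quarters ≈ 14.78%.

With a fixed labor force, u_{t+1} = u_t + s·(1−u_t) − f·u_t = u_t·(1−s−f) + s.
Here 1−s−f = 0.830 and s = 0.033.
u_1 = 0.113100 × 0.830 + 0.033 = 0.126873.
u_2 = 0.126873 × 0.830 + 0.033 = 0.138305.
u_3 = 0.138305 × 0.830 + 0.033 = 0.147793.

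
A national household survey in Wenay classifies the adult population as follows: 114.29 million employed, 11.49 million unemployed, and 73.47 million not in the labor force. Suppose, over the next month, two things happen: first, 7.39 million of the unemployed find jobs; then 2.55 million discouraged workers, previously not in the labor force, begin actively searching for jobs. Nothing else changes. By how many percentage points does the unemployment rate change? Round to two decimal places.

The unemployment rate changes by −3.95 percentage points.

Initially, labor force = 114.29 + 11.49 = 125.78 million, so u = 11.49/125.78 = 9.13%.
After the first change, unemployed falls and employed rises by 7.39; labor force unchanged → E = 121.68, U = 4.10, labor force = 125.78 million.
After the second change, unemployed and labor force both rise by 2.55 → E = 121.68, U = 6.65, labor force = 128.33 million.
New unemployment rate = 6.65 / 128.33 = 5.18%.
Change = 5.18% − 9.13% = −3.95 percentage points.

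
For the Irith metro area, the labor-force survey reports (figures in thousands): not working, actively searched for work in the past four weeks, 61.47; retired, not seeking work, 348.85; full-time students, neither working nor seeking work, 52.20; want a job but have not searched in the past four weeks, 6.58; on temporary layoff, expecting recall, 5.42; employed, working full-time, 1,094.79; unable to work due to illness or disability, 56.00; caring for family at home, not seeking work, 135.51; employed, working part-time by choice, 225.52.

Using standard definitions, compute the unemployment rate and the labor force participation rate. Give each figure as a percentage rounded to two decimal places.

Unemployment rate ≈ 4.82%; labor force participation rate ≈ 69.84%.

Employed = 1,094.79 + 225.52 = 1,320.31 thousand.
Unemployed = 61.47 + 5.42 = 66.89 thousand (jobless and actively searching, or on temporary layoff).
Labor force = 1,320.31 + 66.89 = 1,387.20 thousand.
Not in labor force = 348.85 + 52.20 + 6.58 + 56.00 + 135.51 = 599.14 thousand (those not working and not actively searching are outside the labor force — including those who want a job but have given up searching).
Civilian working-age population = 1,387.20 + 599.14 = 1,986.34 thousand.
Unemployment rate = 66.89 / 1,387.20 = 4.82%.
Labor force participation rate = 1,387.20 / 1,986.34 = 69.84%.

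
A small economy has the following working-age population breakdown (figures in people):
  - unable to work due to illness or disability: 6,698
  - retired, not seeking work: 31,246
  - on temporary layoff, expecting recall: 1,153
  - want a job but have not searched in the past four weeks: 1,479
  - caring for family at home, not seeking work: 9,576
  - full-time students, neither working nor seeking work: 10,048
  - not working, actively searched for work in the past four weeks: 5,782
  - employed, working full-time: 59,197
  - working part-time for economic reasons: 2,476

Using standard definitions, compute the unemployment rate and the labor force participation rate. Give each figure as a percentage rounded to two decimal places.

Employed = 59,197 + 2,476 = 61,673 (anyone who worked, including part-time for economic reasons, counts as employed).
Unemployed = 1,153 + 5,782 = 6,935 (jobless and actively searching, or on temporary layoff).
Labor force = 61,673 + 6,935 = 68,608.
Not in labor force = 6,698 + 31,246 + 1,479 + 9,576 + 10,048 = 59,047 (those not working and not actively searching are outside the labor force — including those who want a job but have given up searching).
Civilian working-age population = 68,608 + 59,047 = 127,655.
Unemployment rate = 6,935 / 68,608 = 10.11%.
Labor force participation rate = 68,608 / 127,655 = 53.74%.

Unemployment rate ≈ 10.11%; labor force participation rate ≈ 53.74%.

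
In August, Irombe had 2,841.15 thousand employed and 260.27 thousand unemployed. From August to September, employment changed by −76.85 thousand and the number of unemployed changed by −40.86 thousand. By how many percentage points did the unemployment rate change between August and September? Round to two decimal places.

August: labor force = 2,841.15 + 260.27 = 3,101.42; u = 260.27/3,101.42 = 8.39%.
September: labor force = 2,764.30 + 219.41 = 2,983.71; u = 219.41/2,983.71 = 7.35%.
Change = 7.35% − 8.39% = −1.04 pp.

The unemployment rate changed by −1.04 percentage points.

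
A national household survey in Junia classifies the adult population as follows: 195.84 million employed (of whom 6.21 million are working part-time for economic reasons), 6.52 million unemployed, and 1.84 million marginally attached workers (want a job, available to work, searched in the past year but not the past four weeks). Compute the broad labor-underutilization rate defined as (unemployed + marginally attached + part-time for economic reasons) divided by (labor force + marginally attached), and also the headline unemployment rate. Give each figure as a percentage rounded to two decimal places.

Labor force = 195.84 + 6.52 = 202.36 million.
Numerator = 6.52 + 1.84 + 6.21 = 14.57 million.
Denominator = 202.36 + 1.84 = 204.20 million.
Broad rate = 14.57 / 204.20 = 7.14%.
Headline unemployment rate = 6.52 / 202.36 = 3.22%.

Broad underutilization rate ≈ 7.14%; headline unemployment rate ≈ 3.22%.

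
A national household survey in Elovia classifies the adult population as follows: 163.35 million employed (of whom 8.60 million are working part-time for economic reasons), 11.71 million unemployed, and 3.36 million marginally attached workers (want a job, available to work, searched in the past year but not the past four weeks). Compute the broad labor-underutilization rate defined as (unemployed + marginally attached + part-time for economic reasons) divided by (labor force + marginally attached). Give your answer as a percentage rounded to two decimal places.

Labor force = 163.35 + 11.71 = 175.06 million.
Numerator = 11.71 + 3.36 + 8.60 = 23.67 million.
Denominator = 175.06 + 3.36 = 178.42 million.
Broad rate = 23.67 / 178.42 = 13.27%.

Broad underutilization rate ≈ 13.27%.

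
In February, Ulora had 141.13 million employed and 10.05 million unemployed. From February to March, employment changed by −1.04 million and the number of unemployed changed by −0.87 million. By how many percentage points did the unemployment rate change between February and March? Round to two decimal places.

February: labor force = 141.13 + 10.05 = 151.18; u = 10.05/151.18 = 6.65%.
March: labor force = 140.09 + 9.18 = 149.27; u = 9.18/149.27 = 6.15%.
Change = 6.15% − 6.65% = −0.50 pp.

The unemployment rate changed by −0.50 percentage points.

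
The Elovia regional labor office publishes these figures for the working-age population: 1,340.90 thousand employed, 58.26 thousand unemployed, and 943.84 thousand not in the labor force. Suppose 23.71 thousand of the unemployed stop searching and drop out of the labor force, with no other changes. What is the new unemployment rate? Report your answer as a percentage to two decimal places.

Initially, labor force = 1,340.90 + 58.26 = 1,399.16 thousand, so u = 58.26/1,399.16 = 4.16%.
After the change, unemployed and labor force both fall by 23.71 → E = 1,340.90, U = 34.55, labor force = 1,375.45 thousand.
New unemployment rate = 34.55 / 1,375.45 = 2.51%.

New unemployment rate ≈ 2.51%.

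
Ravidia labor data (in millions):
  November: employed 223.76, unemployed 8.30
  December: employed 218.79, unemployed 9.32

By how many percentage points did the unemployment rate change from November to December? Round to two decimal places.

The unemployment rate changed by +0.51 percentage points.

November: labor force = 223.76 + 8.30 = 232.06; u = 8.30/232.06 = 3.58%.
December: labor force = 218.79 + 9.32 = 228.11; u = 9.32/228.11 = 4.09%.
Change = 4.09% − 3.58% = +0.51 pp.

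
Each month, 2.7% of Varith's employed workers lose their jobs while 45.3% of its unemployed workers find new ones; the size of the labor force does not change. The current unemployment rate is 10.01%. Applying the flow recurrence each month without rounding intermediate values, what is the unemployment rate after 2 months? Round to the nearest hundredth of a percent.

With a fixed labor force, u_{t+1} = u_t + s·(1−u_t) − f·u_t = u_t·(1−s−f) + s.
Here 1−s−f = 0.520 and s = 0.027.
u_1 = 0.100100 × 0.520 + 0.027 = 0.079052.
u_2 = 0.079052 × 0.520 + 0.027 = 0.068107.

Unemployment rate after two months ≈ 6.81%.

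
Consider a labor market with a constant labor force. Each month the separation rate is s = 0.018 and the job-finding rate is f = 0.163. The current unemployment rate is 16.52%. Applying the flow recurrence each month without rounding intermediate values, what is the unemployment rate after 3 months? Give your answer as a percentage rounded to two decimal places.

With a fixed labor force, u_{t+1} = u_t + s·(1−u_t) − f·u_t = u_t·(1−s−f) + s.
Here 1−s−f = 0.819 and s = 0.018.
u_1 = 0.165200 × 0.819 + 0.018 = 0.153299.
u_2 = 0.153299 × 0.819 + 0.018 = 0.143552.
u_3 = 0.143552 × 0.819 + 0.018 = 0.135569.

Unemployment rate after three months ≈ 13.56%.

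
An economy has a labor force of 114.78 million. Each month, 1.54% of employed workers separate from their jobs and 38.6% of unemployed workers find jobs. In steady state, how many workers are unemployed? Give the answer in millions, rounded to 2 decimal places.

About 4.40 million are unemployed in steady state.

Steady-state unemployment rate u* = s/(s+f) = 1.54/(1.54+38.6) = 0.038366.
Unemployed = u* × labor force = 0.038366 × 114.78 ≈ 4.40 million.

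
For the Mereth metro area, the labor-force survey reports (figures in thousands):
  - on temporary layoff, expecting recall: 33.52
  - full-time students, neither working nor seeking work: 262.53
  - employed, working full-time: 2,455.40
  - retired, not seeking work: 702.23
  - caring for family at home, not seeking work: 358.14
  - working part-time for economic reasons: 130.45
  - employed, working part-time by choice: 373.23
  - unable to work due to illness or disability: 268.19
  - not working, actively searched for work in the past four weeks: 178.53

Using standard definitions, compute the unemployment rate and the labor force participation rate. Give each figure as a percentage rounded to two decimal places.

Unemployment rate ≈ 6.69%; labor force participation rate ≈ 66.59%.

Employed = 2,455.40 + 130.45 + 373.23 = 2,959.08 thousand (anyone who worked, including part-time for economic reasons, counts as employed).
Unemployed = 33.52 + 178.53 = 212.05 thousand (jobless and actively searching, or on temporary layoff).
Labor force = 2,959.08 + 212.05 = 3,171.13 thousand.
Not in labor force = 262.53 + 702.23 + 358.14 + 268.19 = 1,591.09 thousand (those not working and not actively searching are outside the labor force).
Civilian working-age population = 3,171.13 + 1,591.09 = 4,762.22 thousand.
Unemployment rate = 212.05 / 3,171.13 = 6.69%.
Labor force participation rate = 3,171.13 / 4,762.22 = 66.59%.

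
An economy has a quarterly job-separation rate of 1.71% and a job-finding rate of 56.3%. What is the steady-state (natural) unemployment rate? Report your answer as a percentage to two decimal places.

Steady-state unemployment rate ≈ 2.95%.

At steady state the flows balance: s·E = f·U, so U/(E+U) = s/(s+f).
u* = 1.71 / (1.71 + 56.3) = 1.71 / 58.01 = 2.95%.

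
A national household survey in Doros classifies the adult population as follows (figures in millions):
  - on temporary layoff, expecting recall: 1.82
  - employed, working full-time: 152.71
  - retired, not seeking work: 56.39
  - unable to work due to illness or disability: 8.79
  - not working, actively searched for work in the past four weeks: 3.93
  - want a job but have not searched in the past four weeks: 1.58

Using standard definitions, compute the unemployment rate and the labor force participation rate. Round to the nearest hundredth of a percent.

Employed = 152.71 million.
Unemployed = 1.82 + 3.93 = 5.75 million (jobless and actively searching, or on temporary layoff).
Labor force = 152.71 + 5.75 = 158.46 million.
Not in labor force = 56.39 + 8.79 + 1.58 = 66.76 million (those not working and not actively searching are outside the labor force — including those who want a job but have given up searching).
Civilian working-age population = 158.46 + 66.76 = 225.22 million.
Unemployment rate = 5.75 / 158.46 = 3.63%.
Labor force participation rate = 158.46 / 225.22 = 70.36%.

Unemployment rate ≈ 3.63%; labor force participation rate ≈ 70.36%.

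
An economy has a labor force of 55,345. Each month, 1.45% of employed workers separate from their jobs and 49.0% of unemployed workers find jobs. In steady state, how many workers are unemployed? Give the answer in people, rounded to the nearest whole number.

Steady-state unemployment rate u* = s/(s+f) = 1.45/(1.45+49.0) = 0.028741.
Unemployed = u* × labor force = 0.028741 × 55,345 ≈ 1,591.

About 1,591 are unemployed in steady state.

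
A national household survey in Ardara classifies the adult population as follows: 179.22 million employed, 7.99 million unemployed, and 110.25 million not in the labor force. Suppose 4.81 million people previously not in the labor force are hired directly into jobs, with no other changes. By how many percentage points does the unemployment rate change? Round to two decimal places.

Initially, labor force = 179.22 + 7.99 = 187.21 million, so u = 7.99/187.21 = 4.27%.
After the change, employed and labor force both rise by 4.81; unemployed unchanged → E = 184.03, U = 7.99, labor force = 192.02 million.
New unemployment rate = 7.99 / 192.02 = 4.16%.
Change = 4.16% − 4.27% = −0.11 percentage points.

The unemployment rate changes by −0.11 percentage points.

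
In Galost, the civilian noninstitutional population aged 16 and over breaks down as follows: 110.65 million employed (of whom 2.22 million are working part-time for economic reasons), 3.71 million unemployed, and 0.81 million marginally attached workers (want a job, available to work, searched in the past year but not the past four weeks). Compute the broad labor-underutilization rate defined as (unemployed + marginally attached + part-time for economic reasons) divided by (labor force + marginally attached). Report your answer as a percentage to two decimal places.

Broad underutilization rate ≈ 5.85%.

Labor force = 110.65 + 3.71 = 114.36 million.
Numerator = 3.71 + 0.81 + 2.22 = 6.74 million.
Denominator = 114.36 + 0.81 = 115.17 million.
Broad rate = 6.74 / 115.17 = 5.85%.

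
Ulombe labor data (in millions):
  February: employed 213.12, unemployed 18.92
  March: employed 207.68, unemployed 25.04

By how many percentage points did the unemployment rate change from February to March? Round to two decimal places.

February: labor force = 213.12 + 18.92 = 232.04; u = 18.92/232.04 = 8.15%.
March: labor force = 207.68 + 25.04 = 232.72; u = 25.04/232.72 = 10.76%.
Change = 10.76% − 8.15% = +2.61 pp.

The unemployment rate changed by +2.61 percentage points.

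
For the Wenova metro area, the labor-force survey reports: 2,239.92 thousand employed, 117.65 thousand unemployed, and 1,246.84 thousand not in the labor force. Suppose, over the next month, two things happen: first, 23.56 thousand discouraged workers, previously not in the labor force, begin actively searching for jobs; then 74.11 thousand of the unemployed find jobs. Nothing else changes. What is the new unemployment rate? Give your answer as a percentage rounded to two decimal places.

Initially, labor force = 2,239.92 + 117.65 = 2,357.57 thousand, so u = 117.65/2,357.57 = 4.99%.
After the first change, unemployed and labor force both rise by 23.56 → E = 2,239.92, U = 141.21, labor force = 2,381.13 thousand.
After the second change, unemployed falls and employed rises by 74.11; labor force unchanged → E = 2,314.03, U = 67.10, labor force = 2,381.13 thousand.
New unemployment rate = 67.10 / 2,381.13 = 2.82%.

New unemployment rate ≈ 2.82%.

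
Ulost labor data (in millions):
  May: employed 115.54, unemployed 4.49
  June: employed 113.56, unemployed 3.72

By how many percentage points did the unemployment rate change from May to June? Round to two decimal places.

May: labor force = 115.54 + 4.49 = 120.03; u = 4.49/120.03 = 3.74%.
June: labor force = 113.56 + 3.72 = 117.28; u = 3.72/117.28 = 3.17%.
Change = 3.17% − 3.74% = −0.57 pp.

The unemployment rate changed by −0.57 percentage points.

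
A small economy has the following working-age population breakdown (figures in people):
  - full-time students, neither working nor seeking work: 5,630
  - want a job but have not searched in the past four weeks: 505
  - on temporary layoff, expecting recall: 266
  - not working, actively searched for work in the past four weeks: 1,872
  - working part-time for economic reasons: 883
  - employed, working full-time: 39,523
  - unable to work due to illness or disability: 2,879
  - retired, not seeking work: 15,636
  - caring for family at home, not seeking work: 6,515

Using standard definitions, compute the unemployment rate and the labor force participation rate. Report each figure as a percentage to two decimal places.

Employed = 883 + 39,523 = 40,406 (anyone who worked, including part-time for economic reasons, counts as employed).
Unemployed = 266 + 1,872 = 2,138 (jobless and actively searching, or on temporary layoff).
Labor force = 40,406 + 2,138 = 42,544.
Not in labor force = 5,630 + 505 + 2,879 + 15,636 + 6,515 = 31,165 (those not working and not actively searching are outside the labor force — including those who want a job but have given up searching).
Civilian working-age population = 42,544 + 31,165 = 73,709.
Unemployment rate = 2,138 / 42,544 = 5.03%.
Labor force participation rate = 42,544 / 73,709 = 57.72%.

Unemployment rate ≈ 5.03%; labor force participation rate ≈ 57.72%.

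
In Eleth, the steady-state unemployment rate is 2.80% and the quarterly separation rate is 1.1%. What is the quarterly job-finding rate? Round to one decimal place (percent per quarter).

From u* = s/(s+f): f = s·(1−u)/u.
f = 1.1 × (1 − 0.0280) / 0.0280 = 1.0692 / 0.0280 ≈ 38.2% per quarter.

Job-finding rate ≈ 38.2% per quarter.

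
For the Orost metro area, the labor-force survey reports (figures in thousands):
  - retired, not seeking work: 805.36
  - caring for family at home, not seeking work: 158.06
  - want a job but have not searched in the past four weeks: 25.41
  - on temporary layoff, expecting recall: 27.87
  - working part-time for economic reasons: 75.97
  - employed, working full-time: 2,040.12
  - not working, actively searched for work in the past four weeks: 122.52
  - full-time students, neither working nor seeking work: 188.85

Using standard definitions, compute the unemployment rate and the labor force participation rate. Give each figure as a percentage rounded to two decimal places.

Unemployment rate ≈ 6.64%; labor force participation rate ≈ 65.81%.

Employed = 75.97 + 2,040.12 = 2,116.09 thousand (anyone who worked, including part-time for economic reasons, counts as employed).
Unemployed = 27.87 + 122.52 = 150.39 thousand (jobless and actively searching, or on temporary layoff).
Labor force = 2,116.09 + 150.39 = 2,266.48 thousand.
Not in labor force = 805.36 + 158.06 + 25.41 + 188.85 = 1,177.68 thousand (those not working and not actively searching are outside the labor force — including those who want a job but have given up searching).
Civilian working-age population = 2,266.48 + 1,177.68 = 3,444.16 thousand.
Unemployment rate = 150.39 / 2,266.48 = 6.64%.
Labor force participation rate = 2,266.48 / 3,444.16 = 65.81%.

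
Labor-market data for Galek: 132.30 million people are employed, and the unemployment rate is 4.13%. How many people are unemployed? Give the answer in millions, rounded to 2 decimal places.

Let U be the number unemployed. The labor force is E + U, and U/(E+U) = 0.0413.
So U = 0.0413 × 132.30 / (1 − 0.0413) = 5.4640 / 0.9587 ≈ 5.70 million.

About 5.70 million are unemployed.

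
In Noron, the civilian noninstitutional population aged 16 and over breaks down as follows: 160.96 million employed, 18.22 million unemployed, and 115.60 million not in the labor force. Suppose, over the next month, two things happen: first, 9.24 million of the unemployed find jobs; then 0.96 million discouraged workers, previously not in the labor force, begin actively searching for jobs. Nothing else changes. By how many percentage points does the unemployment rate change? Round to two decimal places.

The unemployment rate changes by −4.65 percentage points.

Initially, labor force = 160.96 + 18.22 = 179.18 million, so u = 18.22/179.18 = 10.17%.
After the first change, unemployed falls and employed rises by 9.24; labor force unchanged → E = 170.20, U = 8.98, labor force = 179.18 million.
After the second change, unemployed and labor force both rise by 0.96 → E = 170.20, U = 9.94, labor force = 180.14 million.
New unemployment rate = 9.94 / 180.14 = 5.52%.
Change = 5.52% − 10.17% = −4.65 percentage points.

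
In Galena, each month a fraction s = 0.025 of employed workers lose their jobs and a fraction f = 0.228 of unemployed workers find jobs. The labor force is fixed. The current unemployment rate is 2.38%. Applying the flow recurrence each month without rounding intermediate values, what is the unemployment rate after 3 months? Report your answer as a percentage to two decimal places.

With a fixed labor force, u_{t+1} = u_t + s·(1−u_t) − f·u_t = u_t·(1−s−f) + s.
Here 1−s−f = 0.747 and s = 0.025.
u_1 = 0.023800 × 0.747 + 0.025 = 0.042779.
u_2 = 0.042779 × 0.747 + 0.025 = 0.056956.
u_3 = 0.056956 × 0.747 + 0.025 = 0.067546.

Unemployment rate after three months ≈ 6.75%.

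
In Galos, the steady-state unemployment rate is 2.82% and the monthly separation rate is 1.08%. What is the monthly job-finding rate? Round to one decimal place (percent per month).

From u* = s/(s+f): f = s·(1−u)/u.
f = 1.08 × (1 − 0.0282) / 0.0282 = 1.0495 / 0.0282 ≈ 37.2% per month.

Job-finding rate ≈ 37.2% per month.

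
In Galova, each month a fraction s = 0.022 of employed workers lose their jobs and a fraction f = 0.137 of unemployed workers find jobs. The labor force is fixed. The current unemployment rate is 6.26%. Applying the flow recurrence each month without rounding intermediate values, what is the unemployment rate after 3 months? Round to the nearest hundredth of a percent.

Unemployment rate after three months ≈ 9.33%.

With a fixed labor force, u_{t+1} = u_t + s·(1−u_t) − f·u_t = u_t·(1−s−f) + s.
Here 1−s−f = 0.841 and s = 0.022.
u_1 = 0.062600 × 0.841 + 0.022 = 0.074647.
u_2 = 0.074647 × 0.841 + 0.022 = 0.084778.
u_3 = 0.084778 × 0.841 + 0.022 = 0.093298.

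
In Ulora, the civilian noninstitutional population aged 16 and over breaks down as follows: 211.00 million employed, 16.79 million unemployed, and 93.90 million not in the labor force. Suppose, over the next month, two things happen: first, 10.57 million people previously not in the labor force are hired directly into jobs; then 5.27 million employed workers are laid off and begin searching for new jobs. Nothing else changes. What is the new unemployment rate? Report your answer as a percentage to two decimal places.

Initially, labor force = 211.00 + 16.79 = 227.79 million, so u = 16.79/227.79 = 7.37%.
After the first change, employed and labor force both rise by 10.57; unemployed unchanged → E = 221.57, U = 16.79, labor force = 238.36 million.
After the second change, employed falls and unemployed rises by 5.27; labor force unchanged → E = 216.30, U = 22.06, labor force = 238.36 million.
New unemployment rate = 22.06 / 238.36 = 9.25%.

New unemployment rate ≈ 9.25%.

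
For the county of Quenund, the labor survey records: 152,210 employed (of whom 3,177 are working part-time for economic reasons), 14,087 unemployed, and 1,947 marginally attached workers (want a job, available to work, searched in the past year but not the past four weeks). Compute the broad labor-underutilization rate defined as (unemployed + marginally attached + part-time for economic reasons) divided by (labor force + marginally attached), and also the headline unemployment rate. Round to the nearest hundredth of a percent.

Labor force = 152,210 + 14,087 = 166,297.
Numerator = 14,087 + 1,947 + 3,177 = 19,211.
Denominator = 166,297 + 1,947 = 168,244.
Broad rate = 19,211 / 168,244 = 11.42%.
Headline unemployment rate = 14,087 / 166,297 = 8.47%.

Broad underutilization rate ≈ 11.42%; headline unemployment rate ≈ 8.47%.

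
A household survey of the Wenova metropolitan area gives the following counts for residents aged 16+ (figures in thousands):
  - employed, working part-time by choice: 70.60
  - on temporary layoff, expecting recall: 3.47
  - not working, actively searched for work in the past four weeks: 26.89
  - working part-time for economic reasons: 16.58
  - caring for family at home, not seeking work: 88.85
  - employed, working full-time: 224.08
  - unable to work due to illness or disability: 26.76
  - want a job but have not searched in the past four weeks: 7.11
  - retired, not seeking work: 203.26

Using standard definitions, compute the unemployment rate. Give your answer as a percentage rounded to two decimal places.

Employed = 70.60 + 16.58 + 224.08 = 311.26 thousand (anyone who worked, including part-time for economic reasons, counts as employed).
Unemployed = 3.47 + 26.89 = 30.36 thousand (jobless and actively searching, or on temporary layoff).
Labor force = 311.26 + 30.36 = 341.62 thousand.
Unemployment rate = 30.36 / 341.62 = 8.89%.

Unemployment rate ≈ 8.89%.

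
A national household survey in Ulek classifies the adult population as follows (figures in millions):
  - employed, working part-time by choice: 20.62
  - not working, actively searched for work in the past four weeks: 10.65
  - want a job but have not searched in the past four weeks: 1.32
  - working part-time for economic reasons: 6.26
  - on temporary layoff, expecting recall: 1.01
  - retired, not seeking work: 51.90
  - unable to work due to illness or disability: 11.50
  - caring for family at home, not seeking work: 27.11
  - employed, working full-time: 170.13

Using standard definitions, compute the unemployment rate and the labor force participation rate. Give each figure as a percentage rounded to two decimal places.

Unemployment rate ≈ 5.59%; labor force participation rate ≈ 69.44%.

Employed = 20.62 + 6.26 + 170.13 = 197.01 million (anyone who worked, including part-time for economic reasons, counts as employed).
Unemployed = 10.65 + 1.01 = 11.66 million (jobless and actively searching, or on temporary layoff).
Labor force = 197.01 + 11.66 = 208.67 million.
Not in labor force = 1.32 + 51.90 + 11.50 + 27.11 = 91.83 million (those not working and not actively searching are outside the labor force — including those who want a job but have given up searching).
Civilian working-age population = 208.67 + 91.83 = 300.50 million.
Unemployment rate = 11.66 / 208.67 = 5.59%.
Labor force participation rate = 208.67 / 300.50 = 69.44%.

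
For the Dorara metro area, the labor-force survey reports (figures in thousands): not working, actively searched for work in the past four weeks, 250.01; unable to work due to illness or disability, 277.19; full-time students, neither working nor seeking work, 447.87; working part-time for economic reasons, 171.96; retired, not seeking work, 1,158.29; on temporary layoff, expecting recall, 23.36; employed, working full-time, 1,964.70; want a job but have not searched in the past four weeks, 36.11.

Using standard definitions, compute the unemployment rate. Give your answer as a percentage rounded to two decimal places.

Unemployment rate ≈ 11.34%.

Employed = 171.96 + 1,964.70 = 2,136.66 thousand (anyone who worked, including part-time for economic reasons, counts as employed).
Unemployed = 250.01 + 23.36 = 273.37 thousand (jobless and actively searching, or on temporary layoff).
Labor force = 2,136.66 + 273.37 = 2,410.03 thousand.
Unemployment rate = 273.37 / 2,410.03 = 11.34%.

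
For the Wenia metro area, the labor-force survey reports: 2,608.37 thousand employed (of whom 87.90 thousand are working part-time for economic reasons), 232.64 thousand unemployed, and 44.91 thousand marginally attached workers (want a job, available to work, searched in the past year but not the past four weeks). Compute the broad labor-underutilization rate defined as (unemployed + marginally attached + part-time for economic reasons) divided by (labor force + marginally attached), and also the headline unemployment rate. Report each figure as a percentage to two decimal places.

Broad underutilization rate ≈ 12.66%; headline unemployment rate ≈ 8.19%.

Labor force = 2,608.37 + 232.64 = 2,841.01 thousand.
Numerator = 232.64 + 44.91 + 87.90 = 365.45 thousand.
Denominator = 2,841.01 + 44.91 = 2,885.92 thousand.
Broad rate = 365.45 / 2,885.92 = 12.66%.
Headline unemployment rate = 232.64 / 2,841.01 = 8.19%.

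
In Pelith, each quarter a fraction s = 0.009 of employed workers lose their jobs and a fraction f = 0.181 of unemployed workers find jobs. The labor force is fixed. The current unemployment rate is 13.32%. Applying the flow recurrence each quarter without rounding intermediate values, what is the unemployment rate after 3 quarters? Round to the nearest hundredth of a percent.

Unemployment rate after three quarters ≈ 9.30%.

With a fixed labor force, u_{t+1} = u_t + s·(1−u_t) − f·u_t = u_t·(1−s−f) + s.
Here 1−s−f = 0.810 and s = 0.009.
u_1 = 0.133200 × 0.810 + 0.009 = 0.116892.
u_2 = 0.116892 × 0.810 + 0.009 = 0.103683.
u_3 = 0.103683 × 0.810 + 0.009 = 0.092983.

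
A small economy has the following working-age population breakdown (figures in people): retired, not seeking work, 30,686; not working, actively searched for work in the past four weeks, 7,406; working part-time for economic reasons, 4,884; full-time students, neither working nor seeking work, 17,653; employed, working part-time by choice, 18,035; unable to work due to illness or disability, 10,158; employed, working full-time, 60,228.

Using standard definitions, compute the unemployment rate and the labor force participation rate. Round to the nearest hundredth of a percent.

Unemployment rate ≈ 8.18%; labor force participation rate ≈ 60.75%.

Employed = 4,884 + 18,035 + 60,228 = 83,147 (anyone who worked, including part-time for economic reasons, counts as employed).
Unemployed = 7,406.
Labor force = 83,147 + 7,406 = 90,553.
Not in labor force = 30,686 + 17,653 + 10,158 = 58,497 (those not working and not actively searching are outside the labor force).
Civilian working-age population = 90,553 + 58,497 = 149,050.
Unemployment rate = 7,406 / 90,553 = 8.18%.
Labor force participation rate = 90,553 / 149,050 = 60.75%.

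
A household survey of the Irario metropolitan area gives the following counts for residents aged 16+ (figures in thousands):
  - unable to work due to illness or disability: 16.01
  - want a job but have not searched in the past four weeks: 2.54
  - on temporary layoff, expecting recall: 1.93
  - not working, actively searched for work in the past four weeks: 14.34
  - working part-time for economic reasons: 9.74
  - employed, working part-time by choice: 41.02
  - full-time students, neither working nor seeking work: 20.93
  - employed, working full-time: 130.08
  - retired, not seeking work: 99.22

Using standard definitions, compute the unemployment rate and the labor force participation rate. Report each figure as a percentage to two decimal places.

Employed = 9.74 + 41.02 + 130.08 = 180.84 thousand (anyone who worked, including part-time for economic reasons, counts as employed).
Unemployed = 1.93 + 14.34 = 16.27 thousand (jobless and actively searching, or on temporary layoff).
Labor force = 180.84 + 16.27 = 197.11 thousand.
Not in labor force = 16.01 + 2.54 + 20.93 + 99.22 = 138.70 thousand (those not working and not actively searching are outside the labor force — including those who want a job but have given up searching).
Civilian working-age population = 197.11 + 138.70 = 335.81 thousand.
Unemployment rate = 16.27 / 197.11 = 8.25%.
Labor force participation rate = 197.11 / 335.81 = 58.70%.

Unemployment rate ≈ 8.25%; labor force participation rate ≈ 58.70%.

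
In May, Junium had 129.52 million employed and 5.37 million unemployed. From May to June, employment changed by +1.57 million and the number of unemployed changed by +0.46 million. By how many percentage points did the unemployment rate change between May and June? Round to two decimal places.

May: labor force = 129.52 + 5.37 = 134.89; u = 5.37/134.89 = 3.98%.
June: labor force = 131.09 + 5.83 = 136.92; u = 5.83/136.92 = 4.26%.
Change = 4.26% − 3.98% = +0.28 pp.

The unemployment rate changed by +0.28 percentage points.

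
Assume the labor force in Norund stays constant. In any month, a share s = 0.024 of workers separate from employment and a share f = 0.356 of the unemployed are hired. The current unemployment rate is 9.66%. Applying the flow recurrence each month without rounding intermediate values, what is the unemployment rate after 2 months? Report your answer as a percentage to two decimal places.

With a fixed labor force, u_{t+1} = u_t + s·(1−u_t) − f·u_t = u_t·(1−s−f) + s.
Here 1−s−f = 0.620 and s = 0.024.
u_1 = 0.096600 × 0.620 + 0.024 = 0.083892.
u_2 = 0.083892 × 0.620 + 0.024 = 0.076013.

Unemployment rate after two months ≈ 7.60%.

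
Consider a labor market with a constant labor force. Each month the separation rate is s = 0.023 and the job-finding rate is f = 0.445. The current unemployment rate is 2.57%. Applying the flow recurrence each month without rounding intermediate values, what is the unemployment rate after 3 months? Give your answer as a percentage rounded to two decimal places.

Unemployment rate after three months ≈ 4.56%.

With a fixed labor force, u_{t+1} = u_t + s·(1−u_t) − f·u_t = u_t·(1−s−f) + s.
Here 1−s−f = 0.532 and s = 0.023.
u_1 = 0.025700 × 0.532 + 0.023 = 0.036672.
u_2 = 0.036672 × 0.532 + 0.023 = 0.042510.
u_3 = 0.042510 × 0.532 + 0.023 = 0.045615.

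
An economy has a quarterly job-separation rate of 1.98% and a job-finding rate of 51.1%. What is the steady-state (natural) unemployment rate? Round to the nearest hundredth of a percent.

Steady-state unemployment rate ≈ 3.73%.

At steady state the flows balance: s·E = f·U, so U/(E+U) = s/(s+f).
u* = 1.98 / (1.98 + 51.1) = 1.98 / 53.08 = 3.73%.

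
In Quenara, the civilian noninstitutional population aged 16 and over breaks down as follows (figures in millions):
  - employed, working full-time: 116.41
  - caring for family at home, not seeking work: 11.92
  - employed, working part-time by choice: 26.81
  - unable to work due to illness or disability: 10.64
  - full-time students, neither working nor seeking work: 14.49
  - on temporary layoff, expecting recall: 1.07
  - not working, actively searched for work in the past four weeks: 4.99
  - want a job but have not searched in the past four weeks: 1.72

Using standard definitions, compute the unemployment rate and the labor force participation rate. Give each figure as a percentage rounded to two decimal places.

Employed = 116.41 + 26.81 = 143.22 million.
Unemployed = 1.07 + 4.99 = 6.06 million (jobless and actively searching, or on temporary layoff).
Labor force = 143.22 + 6.06 = 149.28 million.
Not in labor force = 11.92 + 10.64 + 14.49 + 1.72 = 38.77 million (those not working and not actively searching are outside the labor force — including those who want a job but have given up searching).
Civilian working-age population = 149.28 + 38.77 = 188.05 million.
Unemployment rate = 6.06 / 149.28 = 4.06%.
Labor force participation rate = 149.28 / 188.05 = 79.38%.

Unemployment rate ≈ 4.06%; labor force participation rate ≈ 79.38%.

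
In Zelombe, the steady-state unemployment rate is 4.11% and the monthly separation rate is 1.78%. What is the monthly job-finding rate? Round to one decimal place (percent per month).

From u* = s/(s+f): f = s·(1−u)/u.
f = 1.78 × (1 − 0.0411) / 0.0411 = 1.7068 / 0.0411 ≈ 41.5% per month.

Job-finding rate ≈ 41.5% per month.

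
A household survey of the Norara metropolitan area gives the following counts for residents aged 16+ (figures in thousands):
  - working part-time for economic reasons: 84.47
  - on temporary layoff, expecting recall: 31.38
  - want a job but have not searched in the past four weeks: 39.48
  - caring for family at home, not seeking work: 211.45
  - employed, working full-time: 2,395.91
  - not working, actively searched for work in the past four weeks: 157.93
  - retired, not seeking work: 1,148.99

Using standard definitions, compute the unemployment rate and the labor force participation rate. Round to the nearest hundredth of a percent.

Employed = 84.47 + 2,395.91 = 2,480.38 thousand (anyone who worked, including part-time for economic reasons, counts as employed).
Unemployed = 31.38 + 157.93 = 189.31 thousand (jobless and actively searching, or on temporary layoff).
Labor force = 2,480.38 + 189.31 = 2,669.69 thousand.
Not in labor force = 39.48 + 211.45 + 1,148.99 = 1,399.92 thousand (those not working and not actively searching are outside the labor force — including those who want a job but have given up searching).
Civilian working-age population = 2,669.69 + 1,399.92 = 4,069.61 thousand.
Unemployment rate = 189.31 / 2,669.69 = 7.09%.
Labor force participation rate = 2,669.69 / 4,069.61 = 65.60%.

Unemployment rate ≈ 7.09%; labor force participation rate ≈ 65.60%.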